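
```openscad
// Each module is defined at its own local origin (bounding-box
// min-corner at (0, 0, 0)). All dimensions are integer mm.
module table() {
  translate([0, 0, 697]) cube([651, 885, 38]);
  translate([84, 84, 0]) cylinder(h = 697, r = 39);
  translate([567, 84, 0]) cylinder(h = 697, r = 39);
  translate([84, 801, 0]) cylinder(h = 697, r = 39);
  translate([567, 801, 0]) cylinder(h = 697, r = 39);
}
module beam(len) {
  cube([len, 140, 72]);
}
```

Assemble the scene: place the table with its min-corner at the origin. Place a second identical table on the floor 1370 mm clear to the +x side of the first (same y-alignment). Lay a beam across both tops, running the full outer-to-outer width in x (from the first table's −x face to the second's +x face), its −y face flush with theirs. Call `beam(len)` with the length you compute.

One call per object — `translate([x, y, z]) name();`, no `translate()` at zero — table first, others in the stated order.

table();
translate([2021, 0, 0]) table();
translate([0, 0, 735]) beam(2672);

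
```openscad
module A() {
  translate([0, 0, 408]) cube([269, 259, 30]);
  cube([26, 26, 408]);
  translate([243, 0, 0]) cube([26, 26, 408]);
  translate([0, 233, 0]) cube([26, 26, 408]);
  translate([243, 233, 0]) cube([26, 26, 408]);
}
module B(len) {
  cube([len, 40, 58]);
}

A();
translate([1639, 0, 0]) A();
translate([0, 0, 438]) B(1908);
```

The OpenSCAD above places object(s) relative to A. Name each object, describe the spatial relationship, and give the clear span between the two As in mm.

A is a stool. B is a beam. A beam spans the tops of two stools. The clear span between the two stools is 1370 mm.

Second stool starts at x = 1639; first ends at x = 269; clear span = 1639 − 269 = 1370 mm.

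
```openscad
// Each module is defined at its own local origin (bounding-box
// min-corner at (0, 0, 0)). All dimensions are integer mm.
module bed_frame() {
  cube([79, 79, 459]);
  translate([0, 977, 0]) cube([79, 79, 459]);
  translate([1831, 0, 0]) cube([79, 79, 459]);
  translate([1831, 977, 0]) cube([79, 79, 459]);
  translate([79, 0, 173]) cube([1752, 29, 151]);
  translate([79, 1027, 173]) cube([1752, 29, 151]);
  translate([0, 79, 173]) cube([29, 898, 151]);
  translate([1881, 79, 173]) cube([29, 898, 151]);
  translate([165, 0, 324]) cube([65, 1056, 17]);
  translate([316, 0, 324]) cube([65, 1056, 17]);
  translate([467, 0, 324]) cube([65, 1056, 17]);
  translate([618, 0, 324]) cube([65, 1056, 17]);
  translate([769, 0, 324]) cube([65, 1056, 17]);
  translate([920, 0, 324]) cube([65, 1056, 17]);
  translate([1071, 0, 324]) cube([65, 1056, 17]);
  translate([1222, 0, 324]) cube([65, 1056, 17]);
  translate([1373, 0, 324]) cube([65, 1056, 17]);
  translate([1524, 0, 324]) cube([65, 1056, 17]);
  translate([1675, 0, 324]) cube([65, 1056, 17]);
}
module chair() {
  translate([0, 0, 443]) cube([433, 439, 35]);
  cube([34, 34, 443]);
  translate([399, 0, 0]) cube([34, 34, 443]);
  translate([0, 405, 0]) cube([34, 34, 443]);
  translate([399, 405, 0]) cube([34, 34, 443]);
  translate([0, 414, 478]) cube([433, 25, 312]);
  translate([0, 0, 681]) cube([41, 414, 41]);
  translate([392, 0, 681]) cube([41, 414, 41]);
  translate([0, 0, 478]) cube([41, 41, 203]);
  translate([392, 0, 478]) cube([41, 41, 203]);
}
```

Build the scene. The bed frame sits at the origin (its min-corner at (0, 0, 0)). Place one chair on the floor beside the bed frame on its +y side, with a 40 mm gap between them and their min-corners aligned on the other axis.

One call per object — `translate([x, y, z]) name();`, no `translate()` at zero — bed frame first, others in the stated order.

bed_frame();
translate([0, 1096, 0]) chair();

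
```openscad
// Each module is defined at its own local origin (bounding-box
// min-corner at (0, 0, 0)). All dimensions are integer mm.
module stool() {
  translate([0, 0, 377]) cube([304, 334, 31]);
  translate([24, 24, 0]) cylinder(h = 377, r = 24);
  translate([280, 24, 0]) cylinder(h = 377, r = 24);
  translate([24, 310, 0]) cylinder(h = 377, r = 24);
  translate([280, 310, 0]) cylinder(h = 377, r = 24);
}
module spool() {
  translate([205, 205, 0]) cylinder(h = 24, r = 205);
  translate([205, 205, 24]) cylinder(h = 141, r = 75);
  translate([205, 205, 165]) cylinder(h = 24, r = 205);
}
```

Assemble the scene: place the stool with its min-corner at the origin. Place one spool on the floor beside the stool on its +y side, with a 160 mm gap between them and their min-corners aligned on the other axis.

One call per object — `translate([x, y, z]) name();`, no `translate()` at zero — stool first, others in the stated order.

stool();
translate([0, 494, 0]) spool();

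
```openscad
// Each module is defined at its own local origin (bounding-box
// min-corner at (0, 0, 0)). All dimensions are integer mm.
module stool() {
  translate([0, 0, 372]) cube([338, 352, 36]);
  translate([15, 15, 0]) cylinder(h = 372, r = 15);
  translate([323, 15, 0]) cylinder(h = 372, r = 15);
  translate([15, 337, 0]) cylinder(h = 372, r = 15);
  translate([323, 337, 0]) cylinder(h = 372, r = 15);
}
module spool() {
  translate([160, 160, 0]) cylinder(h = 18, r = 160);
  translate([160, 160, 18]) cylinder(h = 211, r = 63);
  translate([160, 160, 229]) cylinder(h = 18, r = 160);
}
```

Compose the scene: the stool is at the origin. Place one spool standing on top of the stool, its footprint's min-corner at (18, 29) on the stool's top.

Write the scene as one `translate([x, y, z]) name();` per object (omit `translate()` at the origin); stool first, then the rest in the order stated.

stool();
translate([18, 29, 408]) spool();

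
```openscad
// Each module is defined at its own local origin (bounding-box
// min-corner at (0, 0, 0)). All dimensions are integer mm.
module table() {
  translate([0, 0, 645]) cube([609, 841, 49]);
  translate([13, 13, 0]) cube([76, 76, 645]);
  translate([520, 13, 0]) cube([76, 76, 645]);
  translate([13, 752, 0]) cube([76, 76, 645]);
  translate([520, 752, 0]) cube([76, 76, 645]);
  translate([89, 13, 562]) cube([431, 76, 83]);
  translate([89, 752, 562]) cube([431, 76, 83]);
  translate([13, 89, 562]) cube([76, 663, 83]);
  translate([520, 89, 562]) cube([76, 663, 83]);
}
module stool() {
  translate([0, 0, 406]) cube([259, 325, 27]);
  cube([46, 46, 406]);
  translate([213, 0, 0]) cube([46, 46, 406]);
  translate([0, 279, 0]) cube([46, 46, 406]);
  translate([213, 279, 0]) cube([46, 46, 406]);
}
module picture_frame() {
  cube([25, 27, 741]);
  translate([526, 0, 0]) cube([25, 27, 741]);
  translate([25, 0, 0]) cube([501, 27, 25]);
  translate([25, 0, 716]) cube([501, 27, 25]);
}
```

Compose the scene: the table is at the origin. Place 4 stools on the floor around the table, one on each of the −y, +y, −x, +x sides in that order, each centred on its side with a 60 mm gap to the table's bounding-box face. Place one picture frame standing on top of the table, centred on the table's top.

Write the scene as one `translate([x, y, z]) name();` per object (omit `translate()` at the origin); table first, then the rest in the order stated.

table();
translate([175, -385, 0]) stool();
translate([175, 901, 0]) stool();
translate([-319, 258, 0]) stool();
translate([669, 258, 0]) stool();
translate([29, 407, 694]) picture_frame();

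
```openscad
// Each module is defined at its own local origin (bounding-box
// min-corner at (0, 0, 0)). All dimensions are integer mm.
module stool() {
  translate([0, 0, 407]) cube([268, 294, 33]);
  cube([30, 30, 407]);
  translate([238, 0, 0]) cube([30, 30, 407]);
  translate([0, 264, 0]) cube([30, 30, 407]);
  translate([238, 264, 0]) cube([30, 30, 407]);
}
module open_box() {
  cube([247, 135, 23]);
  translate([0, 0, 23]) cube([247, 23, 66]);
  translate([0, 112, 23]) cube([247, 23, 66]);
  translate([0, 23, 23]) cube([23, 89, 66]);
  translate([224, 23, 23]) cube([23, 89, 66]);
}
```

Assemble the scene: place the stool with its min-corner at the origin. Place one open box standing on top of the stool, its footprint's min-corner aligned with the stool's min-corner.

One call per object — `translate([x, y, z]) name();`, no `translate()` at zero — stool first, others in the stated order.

stool();
translate([0, 0, 440]) open_box();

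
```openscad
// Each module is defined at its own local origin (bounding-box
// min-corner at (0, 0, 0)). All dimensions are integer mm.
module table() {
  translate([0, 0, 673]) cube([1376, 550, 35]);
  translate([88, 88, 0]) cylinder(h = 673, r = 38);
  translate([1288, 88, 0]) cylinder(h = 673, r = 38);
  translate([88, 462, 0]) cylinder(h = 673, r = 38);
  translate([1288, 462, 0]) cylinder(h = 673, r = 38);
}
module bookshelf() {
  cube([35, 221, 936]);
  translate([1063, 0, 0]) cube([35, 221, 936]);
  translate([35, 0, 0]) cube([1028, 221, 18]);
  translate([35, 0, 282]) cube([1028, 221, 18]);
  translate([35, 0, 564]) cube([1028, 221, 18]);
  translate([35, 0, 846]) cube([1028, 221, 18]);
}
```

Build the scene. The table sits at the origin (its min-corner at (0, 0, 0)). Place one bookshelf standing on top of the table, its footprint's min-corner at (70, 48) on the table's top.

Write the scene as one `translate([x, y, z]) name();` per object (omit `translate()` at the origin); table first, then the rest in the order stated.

table();
translate([70, 48, 708]) bookshelf();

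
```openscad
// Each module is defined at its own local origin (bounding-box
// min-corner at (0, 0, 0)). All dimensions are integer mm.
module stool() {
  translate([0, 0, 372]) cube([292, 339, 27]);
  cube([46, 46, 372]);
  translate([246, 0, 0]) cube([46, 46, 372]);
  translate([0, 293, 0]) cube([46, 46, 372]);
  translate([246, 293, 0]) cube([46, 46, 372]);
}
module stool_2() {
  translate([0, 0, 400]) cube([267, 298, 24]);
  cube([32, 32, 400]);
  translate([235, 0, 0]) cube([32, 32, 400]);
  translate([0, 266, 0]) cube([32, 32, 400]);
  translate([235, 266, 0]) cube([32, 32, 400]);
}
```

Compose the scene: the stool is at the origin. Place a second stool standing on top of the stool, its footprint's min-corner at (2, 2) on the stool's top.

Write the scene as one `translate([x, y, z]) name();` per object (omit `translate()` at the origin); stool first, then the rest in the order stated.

stool();
translate([2, 2, 399]) stool_2();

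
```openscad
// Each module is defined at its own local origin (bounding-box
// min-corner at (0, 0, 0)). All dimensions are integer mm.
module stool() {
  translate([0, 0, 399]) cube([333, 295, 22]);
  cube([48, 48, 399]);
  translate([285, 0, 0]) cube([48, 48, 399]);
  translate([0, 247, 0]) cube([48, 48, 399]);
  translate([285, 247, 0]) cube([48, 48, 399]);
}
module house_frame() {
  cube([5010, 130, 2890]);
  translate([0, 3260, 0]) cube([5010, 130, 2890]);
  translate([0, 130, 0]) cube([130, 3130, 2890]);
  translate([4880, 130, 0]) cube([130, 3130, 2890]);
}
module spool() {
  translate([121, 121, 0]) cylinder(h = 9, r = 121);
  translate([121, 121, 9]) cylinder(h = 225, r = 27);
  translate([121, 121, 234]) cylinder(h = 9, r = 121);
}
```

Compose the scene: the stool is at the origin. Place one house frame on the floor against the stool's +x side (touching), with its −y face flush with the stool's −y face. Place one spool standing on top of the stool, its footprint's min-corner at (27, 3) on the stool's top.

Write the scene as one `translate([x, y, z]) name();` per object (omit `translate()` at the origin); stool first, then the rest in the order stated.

stool();
translate([333, 0, 0]) house_frame();
translate([27, 3, 421]) spool();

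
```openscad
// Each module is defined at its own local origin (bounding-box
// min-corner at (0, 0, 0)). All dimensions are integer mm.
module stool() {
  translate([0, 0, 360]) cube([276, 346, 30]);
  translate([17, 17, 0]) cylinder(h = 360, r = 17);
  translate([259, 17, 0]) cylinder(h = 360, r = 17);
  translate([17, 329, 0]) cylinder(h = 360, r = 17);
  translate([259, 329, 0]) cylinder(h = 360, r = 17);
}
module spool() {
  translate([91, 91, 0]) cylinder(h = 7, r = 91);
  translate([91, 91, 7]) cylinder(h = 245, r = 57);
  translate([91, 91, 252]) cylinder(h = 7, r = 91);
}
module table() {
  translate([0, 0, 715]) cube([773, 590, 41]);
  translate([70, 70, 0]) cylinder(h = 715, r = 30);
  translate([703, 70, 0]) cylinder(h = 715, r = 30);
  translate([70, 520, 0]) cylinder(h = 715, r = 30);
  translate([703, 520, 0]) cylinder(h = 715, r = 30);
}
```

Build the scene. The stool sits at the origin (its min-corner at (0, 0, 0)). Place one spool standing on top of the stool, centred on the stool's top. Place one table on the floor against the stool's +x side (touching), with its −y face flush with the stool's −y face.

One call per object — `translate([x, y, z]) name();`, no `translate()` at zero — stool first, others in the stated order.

stool();
translate([47, 82, 390]) spool();
translate([276, 0, 0]) table();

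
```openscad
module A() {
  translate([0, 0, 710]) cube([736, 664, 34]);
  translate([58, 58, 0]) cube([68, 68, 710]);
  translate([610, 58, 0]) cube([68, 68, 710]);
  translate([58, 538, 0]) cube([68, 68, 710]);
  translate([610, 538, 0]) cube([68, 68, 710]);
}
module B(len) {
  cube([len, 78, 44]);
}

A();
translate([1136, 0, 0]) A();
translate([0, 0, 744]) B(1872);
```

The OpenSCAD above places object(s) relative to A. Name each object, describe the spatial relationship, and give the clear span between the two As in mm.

Second table starts at x = 1136; first ends at x = 736; clear span = 1136 − 736 = 400 mm.

A is a table. B is a beam. A beam spans the tops of two tables. The clear span between the two tables is 400 mm.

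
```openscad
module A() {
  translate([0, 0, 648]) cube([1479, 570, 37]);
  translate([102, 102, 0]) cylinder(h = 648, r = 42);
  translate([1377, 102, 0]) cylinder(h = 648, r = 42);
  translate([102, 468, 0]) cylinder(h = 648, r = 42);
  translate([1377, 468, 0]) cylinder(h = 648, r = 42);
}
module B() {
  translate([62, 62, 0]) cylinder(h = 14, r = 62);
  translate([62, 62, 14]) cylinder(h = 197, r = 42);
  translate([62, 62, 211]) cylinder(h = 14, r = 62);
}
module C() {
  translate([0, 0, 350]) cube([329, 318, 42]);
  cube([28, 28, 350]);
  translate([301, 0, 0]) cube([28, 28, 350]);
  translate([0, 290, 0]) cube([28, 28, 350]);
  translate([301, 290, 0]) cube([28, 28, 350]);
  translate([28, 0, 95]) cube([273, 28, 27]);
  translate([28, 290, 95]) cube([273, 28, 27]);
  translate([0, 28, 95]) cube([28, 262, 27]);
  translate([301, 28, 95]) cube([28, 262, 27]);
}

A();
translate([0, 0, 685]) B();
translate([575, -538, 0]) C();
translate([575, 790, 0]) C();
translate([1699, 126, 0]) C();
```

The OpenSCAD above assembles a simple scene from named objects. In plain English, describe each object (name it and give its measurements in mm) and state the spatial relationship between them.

A is a table with a 1479×570 mm rectangular top, 37 mm thick, top surface at z = 685 mm, supported by four round legs of 84 mm diameter, each leg's bounding box inset 60 mm from the nearest pair of top edges, running from the floor.

B is a spool: two coaxial disc flanges of radius 62 mm and thickness 14 mm, joined by a core cylinder of radius 42 mm and height 197 mm. The lower flange rests on z = 0 and the three cylinders share a vertical axis.

C is a simple wooden stool: a rectangular seat 329 mm (x) by 318 mm (y), 42 mm thick, top face at z = 392 mm, on four square legs, each 28×28 mm in cross-section. The legs rest on z = 0, each flush with a corner of the seat. Four stretchers, 28 mm wide and 27 mm tall, connect adjacent legs with their undersides at z = 95 mm, each running between the inner faces of the legs it joins and aligned with the legs' outer faces on the other axis.

The spool is on top of the table. Three stools sit around the table at the −y, +y, +x sides.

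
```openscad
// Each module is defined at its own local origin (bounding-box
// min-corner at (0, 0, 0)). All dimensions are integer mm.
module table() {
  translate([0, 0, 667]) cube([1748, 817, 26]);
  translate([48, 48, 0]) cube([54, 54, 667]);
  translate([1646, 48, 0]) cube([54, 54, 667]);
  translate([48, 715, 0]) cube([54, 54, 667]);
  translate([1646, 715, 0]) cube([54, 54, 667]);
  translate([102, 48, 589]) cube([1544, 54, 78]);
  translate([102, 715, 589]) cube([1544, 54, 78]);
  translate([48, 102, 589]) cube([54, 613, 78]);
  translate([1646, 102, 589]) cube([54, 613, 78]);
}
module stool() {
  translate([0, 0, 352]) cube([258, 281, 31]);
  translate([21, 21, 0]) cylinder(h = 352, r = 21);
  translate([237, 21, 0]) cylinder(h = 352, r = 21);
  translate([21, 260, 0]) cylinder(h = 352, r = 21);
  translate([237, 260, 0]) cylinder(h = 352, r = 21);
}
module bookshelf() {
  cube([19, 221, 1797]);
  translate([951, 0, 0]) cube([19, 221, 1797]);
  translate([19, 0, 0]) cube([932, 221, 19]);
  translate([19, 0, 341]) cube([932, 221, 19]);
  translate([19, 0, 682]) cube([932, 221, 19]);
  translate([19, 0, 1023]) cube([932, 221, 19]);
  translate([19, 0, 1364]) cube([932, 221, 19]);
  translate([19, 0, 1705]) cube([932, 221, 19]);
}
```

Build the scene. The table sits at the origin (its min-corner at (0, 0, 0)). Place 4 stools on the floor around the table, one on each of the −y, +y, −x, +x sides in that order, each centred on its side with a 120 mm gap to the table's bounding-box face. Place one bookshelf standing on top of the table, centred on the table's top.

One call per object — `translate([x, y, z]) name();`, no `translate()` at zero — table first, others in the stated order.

table();
translate([745, -401, 0]) stool();
translate([745, 937, 0]) stool();
translate([-378, 268, 0]) stool();
translate([1868, 268, 0]) stool();
translate([389, 298, 693]) bookshelf();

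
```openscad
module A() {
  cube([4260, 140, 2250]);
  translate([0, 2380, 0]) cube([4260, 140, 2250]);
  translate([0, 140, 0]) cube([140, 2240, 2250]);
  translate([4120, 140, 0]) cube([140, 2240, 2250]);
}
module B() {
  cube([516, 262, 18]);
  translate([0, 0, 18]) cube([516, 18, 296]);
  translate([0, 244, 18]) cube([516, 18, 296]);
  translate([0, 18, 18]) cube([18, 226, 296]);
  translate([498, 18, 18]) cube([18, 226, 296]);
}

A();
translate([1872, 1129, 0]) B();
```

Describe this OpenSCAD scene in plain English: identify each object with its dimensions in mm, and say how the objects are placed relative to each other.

A is a box-shaped house frame (walls only): outside footprint 4260×2520 mm, wall height 2250 mm, wall thickness 140 mm. The two y-facing walls run the full x-width; the two x-facing walls fit between the inner faces of the y-facing walls.

B is an open storage box with external size 516×262×314 mm and wall thickness 18 mm (the base is also 18 mm thick). The base covers the whole footprint; the four walls stand on the base, with the y-facing walls full-width and the x-facing walls fitting between their inner faces.

The open box sits inside the house frame, centred.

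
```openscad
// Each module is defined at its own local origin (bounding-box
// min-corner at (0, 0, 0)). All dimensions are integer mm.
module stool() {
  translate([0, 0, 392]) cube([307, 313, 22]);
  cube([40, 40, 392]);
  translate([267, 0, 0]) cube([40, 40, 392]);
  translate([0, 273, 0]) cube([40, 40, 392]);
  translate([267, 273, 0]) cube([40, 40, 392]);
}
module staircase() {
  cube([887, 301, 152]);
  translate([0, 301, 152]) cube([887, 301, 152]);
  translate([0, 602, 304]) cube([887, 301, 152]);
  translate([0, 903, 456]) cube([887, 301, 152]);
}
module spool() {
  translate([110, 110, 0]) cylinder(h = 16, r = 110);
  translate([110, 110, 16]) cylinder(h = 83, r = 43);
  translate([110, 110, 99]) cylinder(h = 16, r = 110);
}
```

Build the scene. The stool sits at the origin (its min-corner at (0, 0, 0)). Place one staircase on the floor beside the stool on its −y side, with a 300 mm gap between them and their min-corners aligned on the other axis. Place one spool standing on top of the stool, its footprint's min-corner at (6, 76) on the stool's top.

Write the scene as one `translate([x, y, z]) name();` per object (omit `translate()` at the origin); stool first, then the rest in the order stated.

stool();
translate([0, -1504, 0]) staircase();
translate([6, 76, 414]) spool();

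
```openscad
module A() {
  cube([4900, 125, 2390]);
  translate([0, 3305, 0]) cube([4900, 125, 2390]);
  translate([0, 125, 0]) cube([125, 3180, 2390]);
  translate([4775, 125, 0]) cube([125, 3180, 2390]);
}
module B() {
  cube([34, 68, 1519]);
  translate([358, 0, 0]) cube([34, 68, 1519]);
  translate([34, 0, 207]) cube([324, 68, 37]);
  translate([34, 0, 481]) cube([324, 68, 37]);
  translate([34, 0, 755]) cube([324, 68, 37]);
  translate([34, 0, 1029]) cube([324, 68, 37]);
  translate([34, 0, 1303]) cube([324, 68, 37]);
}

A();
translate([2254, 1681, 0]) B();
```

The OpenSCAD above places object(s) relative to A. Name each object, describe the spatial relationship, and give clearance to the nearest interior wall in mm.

A is a house frame. B is a ladder. The ladder sits inside the house frame, centred. The clearance to the nearest interior wall is 1556 mm.

Clearances: x = 2129, y = 1556; minimum 1556 mm.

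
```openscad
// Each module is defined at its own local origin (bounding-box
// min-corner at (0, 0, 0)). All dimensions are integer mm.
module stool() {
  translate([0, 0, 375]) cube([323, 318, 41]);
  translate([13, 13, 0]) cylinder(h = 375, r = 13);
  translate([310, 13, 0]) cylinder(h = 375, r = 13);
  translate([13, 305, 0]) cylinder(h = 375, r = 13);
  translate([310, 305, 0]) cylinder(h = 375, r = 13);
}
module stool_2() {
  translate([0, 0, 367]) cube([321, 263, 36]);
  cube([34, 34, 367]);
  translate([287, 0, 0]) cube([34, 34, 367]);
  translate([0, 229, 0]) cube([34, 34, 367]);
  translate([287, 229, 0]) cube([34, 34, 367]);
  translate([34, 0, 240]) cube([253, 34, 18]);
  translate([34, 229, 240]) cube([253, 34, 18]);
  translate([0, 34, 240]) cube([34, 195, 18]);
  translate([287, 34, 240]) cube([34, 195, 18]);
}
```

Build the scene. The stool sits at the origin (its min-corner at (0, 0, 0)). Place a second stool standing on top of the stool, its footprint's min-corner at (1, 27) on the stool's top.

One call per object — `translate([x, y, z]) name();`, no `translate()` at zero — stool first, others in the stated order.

stool();
translate([1, 27, 416]) stool_2();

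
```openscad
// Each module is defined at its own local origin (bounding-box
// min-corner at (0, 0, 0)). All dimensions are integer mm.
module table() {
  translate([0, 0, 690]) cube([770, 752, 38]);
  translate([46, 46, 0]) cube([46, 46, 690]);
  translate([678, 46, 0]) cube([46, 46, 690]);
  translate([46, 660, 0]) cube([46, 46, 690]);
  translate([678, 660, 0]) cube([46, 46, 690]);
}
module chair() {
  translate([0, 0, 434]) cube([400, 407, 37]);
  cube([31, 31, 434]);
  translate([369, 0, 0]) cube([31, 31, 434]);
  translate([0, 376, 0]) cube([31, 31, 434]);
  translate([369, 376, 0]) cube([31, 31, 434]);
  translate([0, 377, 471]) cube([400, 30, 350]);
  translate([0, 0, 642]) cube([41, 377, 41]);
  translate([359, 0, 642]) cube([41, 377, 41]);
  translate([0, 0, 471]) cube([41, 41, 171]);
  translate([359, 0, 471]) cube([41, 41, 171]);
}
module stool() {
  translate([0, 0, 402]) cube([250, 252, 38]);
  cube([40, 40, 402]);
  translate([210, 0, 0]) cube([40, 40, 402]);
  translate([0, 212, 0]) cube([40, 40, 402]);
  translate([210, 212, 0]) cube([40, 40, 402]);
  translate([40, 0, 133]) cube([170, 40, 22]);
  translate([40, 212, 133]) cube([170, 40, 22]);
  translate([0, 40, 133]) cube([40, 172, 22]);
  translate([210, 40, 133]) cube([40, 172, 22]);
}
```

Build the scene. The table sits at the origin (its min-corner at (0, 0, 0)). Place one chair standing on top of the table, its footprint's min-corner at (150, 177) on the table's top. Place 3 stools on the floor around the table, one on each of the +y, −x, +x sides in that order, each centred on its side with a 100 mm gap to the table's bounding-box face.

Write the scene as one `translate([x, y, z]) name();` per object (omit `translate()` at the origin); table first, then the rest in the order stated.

table();
translate([150, 177, 728]) chair();
translate([260, 852, 0]) stool();
translate([-350, 250, 0]) stool();
translate([870, 250, 0]) stool();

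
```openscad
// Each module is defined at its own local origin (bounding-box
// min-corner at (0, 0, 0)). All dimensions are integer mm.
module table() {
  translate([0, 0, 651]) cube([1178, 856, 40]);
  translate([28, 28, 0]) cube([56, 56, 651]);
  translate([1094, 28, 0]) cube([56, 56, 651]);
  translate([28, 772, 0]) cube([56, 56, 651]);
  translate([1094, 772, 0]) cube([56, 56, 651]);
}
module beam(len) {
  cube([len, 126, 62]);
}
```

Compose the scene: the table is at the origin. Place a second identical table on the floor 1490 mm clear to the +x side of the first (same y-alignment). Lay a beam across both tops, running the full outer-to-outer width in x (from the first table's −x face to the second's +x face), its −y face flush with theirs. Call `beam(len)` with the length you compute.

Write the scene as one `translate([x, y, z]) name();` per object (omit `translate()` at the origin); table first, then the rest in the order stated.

table();
translate([2668, 0, 0]) table();
translate([0, 0, 691]) beam(3846);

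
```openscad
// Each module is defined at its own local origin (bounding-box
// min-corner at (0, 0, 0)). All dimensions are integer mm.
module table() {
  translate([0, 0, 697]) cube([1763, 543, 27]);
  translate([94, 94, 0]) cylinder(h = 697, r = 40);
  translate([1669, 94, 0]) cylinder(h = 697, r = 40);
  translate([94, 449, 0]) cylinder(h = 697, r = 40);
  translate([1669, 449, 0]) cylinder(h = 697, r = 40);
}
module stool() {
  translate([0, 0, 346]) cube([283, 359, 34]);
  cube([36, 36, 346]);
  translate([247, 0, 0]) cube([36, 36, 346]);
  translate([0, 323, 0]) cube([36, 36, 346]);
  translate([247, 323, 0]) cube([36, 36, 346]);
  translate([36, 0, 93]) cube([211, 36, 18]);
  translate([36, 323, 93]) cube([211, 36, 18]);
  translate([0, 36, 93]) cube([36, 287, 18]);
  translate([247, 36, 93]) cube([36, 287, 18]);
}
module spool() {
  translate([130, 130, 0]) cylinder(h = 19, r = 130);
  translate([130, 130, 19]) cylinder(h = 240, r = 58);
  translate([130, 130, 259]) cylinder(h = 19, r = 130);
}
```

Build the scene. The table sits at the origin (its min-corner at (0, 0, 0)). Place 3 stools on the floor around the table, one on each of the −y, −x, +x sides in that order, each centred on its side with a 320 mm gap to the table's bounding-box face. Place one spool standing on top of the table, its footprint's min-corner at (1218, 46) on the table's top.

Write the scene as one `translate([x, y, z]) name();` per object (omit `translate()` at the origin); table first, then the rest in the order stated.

table();
translate([740, -679, 0]) stool();
translate([-603, 92, 0]) stool();
translate([2083, 92, 0]) stool();
translate([1218, 46, 724]) spool();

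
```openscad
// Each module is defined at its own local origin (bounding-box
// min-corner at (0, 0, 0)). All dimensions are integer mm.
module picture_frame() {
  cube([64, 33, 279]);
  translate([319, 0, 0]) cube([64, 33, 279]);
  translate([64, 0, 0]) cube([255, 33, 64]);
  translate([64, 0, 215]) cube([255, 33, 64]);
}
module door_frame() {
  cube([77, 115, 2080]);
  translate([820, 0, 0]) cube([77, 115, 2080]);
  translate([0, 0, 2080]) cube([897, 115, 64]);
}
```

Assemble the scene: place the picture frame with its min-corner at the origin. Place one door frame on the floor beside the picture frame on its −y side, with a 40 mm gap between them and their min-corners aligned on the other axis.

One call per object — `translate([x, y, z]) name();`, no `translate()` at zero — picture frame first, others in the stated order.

picture_frame();
translate([0, -155, 0]) door_frame();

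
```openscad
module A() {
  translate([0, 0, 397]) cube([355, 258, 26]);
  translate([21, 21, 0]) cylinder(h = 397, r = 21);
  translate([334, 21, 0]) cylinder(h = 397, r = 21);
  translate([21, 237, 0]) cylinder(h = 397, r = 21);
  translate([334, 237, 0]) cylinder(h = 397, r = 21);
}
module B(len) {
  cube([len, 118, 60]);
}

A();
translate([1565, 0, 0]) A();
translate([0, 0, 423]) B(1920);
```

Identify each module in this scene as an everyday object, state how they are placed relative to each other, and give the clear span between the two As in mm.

Second stool starts at x = 1565; first ends at x = 355; clear span = 1565 − 355 = 1210 mm.

A is a stool. B is a beam. A beam spans the tops of two stools. The clear span between the two stools is 1210 mm.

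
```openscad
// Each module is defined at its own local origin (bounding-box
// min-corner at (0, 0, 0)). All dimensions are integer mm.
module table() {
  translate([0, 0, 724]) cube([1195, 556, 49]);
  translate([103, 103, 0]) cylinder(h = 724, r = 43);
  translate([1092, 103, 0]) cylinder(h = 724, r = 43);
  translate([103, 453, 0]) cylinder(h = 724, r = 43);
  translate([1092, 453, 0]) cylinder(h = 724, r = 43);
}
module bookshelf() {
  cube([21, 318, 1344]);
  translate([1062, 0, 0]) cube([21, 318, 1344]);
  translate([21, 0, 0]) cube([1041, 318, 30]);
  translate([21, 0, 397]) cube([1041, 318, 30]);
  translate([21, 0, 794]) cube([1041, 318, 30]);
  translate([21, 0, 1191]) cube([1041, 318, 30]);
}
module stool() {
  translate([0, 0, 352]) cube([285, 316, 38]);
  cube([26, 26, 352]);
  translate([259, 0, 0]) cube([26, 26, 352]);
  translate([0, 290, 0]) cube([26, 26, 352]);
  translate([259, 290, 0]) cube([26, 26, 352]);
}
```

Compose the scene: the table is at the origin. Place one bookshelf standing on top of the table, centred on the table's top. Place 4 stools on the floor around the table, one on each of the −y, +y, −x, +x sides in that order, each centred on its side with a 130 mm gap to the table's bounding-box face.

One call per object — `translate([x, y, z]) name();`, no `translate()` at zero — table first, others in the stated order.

table();
translate([56, 119, 773]) bookshelf();
translate([455, -446, 0]) stool();
translate([455, 686, 0]) stool();
translate([-415, 120, 0]) stool();
translate([1325, 120, 0]) stool();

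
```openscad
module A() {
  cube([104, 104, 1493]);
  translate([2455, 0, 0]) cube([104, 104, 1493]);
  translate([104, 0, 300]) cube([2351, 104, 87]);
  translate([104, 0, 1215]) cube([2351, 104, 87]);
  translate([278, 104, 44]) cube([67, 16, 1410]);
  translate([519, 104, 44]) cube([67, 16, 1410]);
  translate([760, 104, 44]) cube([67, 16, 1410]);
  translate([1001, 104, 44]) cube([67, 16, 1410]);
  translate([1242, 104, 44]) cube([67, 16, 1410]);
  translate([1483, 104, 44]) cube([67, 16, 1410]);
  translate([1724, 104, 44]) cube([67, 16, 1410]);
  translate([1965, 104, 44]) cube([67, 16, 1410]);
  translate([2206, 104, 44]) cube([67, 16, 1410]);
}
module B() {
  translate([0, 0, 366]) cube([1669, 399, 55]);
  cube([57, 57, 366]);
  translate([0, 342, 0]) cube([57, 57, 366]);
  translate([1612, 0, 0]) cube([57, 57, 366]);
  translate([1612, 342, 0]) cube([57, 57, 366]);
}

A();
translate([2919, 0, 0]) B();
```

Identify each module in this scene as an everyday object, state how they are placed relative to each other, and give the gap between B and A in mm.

A is a fence section. B is a bench. The bench is on the floor beside the fence section on its +x side. The gap between the bench and the fence section is 360 mm.

The bench's nearest face is 360 mm from the fence section's +x face.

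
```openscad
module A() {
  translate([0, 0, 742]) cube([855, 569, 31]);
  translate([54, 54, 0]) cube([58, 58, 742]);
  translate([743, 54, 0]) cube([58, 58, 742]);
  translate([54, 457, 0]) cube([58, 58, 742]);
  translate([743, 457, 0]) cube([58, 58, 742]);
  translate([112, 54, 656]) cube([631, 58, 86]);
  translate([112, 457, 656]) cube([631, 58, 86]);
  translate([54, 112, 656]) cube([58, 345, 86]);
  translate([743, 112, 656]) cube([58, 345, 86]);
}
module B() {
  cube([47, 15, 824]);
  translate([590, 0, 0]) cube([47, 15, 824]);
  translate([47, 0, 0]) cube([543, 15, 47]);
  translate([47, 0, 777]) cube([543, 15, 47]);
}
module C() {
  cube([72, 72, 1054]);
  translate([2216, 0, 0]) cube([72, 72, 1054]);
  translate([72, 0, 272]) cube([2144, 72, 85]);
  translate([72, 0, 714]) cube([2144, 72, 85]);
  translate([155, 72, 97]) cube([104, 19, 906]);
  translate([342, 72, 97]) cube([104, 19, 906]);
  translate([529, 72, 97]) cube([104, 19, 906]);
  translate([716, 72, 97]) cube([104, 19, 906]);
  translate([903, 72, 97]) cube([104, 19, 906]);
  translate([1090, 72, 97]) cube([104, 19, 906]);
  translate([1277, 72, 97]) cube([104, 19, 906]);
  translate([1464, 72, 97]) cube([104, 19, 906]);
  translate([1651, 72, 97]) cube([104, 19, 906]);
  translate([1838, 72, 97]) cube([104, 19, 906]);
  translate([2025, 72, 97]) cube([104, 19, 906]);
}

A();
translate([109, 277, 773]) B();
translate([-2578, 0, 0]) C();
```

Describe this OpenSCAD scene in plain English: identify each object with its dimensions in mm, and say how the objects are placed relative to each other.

A is a table: top 855 mm (x) × 569 mm (y), 31 mm thick, upper face at z = 773 mm, on four 58×58 mm square legs, each inset 54 mm from the nearest pair of top edges, running from z = 0 to the bottom of the top. Four apron rails, 58 mm thick and 86 mm tall, run between adjacent legs with their top edges flush with the underside of the top and their outer faces flush with the legs' outer faces.

B is a rectangular picture frame lying in the x–z plane (depth along y). The opening is 543 mm wide (x) by 730 mm tall (z), surrounded by a border 47 mm wide on all four sides. The frame is 15 mm deep and is made of two full-height vertical stiles with two horizontal rails fitted between them.

C is a fence section. Two 72×72 mm posts, 1054 mm tall, stand on the floor with a clear span of 2144 mm between their inner faces. Two horizontal rails of 72×85 mm section span the gap between the posts with their undersides at z = 272 mm and z = 714 mm, flush with the posts' −y face. 11 pickets, each 104 mm wide, 19 mm thick and 906 mm tall, are fixed to the +y face of the rails with their bottoms at z = 97 mm, evenly spaced across the span with equal gaps (rounded down to the nearest mm) at the −x end and between each pair — any rounding remainder accumulates at the +x end.

The picture frame is on top of the table, centred. The fence section is on the floor beside the table on its −x side.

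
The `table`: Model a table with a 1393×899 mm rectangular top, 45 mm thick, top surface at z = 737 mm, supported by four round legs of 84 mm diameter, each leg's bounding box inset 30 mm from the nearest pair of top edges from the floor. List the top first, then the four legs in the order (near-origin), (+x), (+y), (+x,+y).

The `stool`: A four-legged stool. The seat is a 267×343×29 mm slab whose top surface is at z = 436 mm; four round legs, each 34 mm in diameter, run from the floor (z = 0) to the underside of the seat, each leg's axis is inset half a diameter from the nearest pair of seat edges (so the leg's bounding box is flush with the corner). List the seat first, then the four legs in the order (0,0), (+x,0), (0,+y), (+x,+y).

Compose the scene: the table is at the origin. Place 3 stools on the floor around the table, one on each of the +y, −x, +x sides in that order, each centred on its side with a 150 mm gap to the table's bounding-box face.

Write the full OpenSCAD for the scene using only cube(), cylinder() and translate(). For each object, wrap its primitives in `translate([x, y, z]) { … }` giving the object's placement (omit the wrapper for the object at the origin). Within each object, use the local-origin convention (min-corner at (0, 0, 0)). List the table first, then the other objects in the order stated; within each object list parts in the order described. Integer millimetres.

translate([0, 0, 692]) cube([1393, 899, 45]);
translate([72, 72, 0]) cylinder(h = 692, r = 42);
translate([1321, 72, 0]) cylinder(h = 692, r = 42);
translate([72, 827, 0]) cylinder(h = 692, r = 42);
translate([1321, 827, 0]) cylinder(h = 692, r = 42);
translate([563, 1049, 0]) {
  translate([0, 0, 407]) cube([267, 343, 29]);
  translate([17, 17, 0]) cylinder(h = 407, r = 17);
  translate([250, 17, 0]) cylinder(h = 407, r = 17);
  translate([17, 326, 0]) cylinder(h = 407, r = 17);
  translate([250, 326, 0]) cylinder(h = 407, r = 17);
}
translate([-417, 278, 0]) {
  translate([0, 0, 407]) cube([267, 343, 29]);
  translate([17, 17, 0]) cylinder(h = 407, r = 17);
  translate([250, 17, 0]) cylinder(h = 407, r = 17);
  translate([17, 326, 0]) cylinder(h = 407, r = 17);
  translate([250, 326, 0]) cylinder(h = 407, r = 17);
}
translate([1543, 278, 0]) {
  translate([0, 0, 407]) cube([267, 343, 29]);
  translate([17, 17, 0]) cylinder(h = 407, r = 17);
  translate([250, 17, 0]) cylinder(h = 407, r = 17);
  translate([17, 326, 0]) cylinder(h = 407, r = 17);
  translate([250, 326, 0]) cylinder(h = 407, r = 17);
}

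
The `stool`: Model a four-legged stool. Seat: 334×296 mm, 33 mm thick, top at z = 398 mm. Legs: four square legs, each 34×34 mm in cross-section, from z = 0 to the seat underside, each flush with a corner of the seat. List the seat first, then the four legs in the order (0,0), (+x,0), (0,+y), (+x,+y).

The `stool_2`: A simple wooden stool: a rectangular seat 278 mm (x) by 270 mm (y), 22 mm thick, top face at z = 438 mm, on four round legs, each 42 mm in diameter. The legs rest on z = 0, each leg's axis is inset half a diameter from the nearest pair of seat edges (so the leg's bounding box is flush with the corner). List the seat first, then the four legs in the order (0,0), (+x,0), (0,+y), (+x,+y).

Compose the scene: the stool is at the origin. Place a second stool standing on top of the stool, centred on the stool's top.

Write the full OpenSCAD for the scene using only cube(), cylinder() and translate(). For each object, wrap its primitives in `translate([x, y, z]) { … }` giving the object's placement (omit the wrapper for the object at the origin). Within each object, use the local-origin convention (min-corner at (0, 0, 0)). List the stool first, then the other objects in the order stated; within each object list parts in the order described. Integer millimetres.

translate([0, 0, 365]) cube([334, 296, 33]);
cube([34, 34, 365]);
translate([300, 0, 0]) cube([34, 34, 365]);
translate([0, 262, 0]) cube([34, 34, 365]);
translate([300, 262, 0]) cube([34, 34, 365]);
translate([28, 13, 398]) {
  translate([0, 0, 416]) cube([278, 270, 22]);
  translate([21, 21, 0]) cylinder(h = 416, r = 21);
  translate([257, 21, 0]) cylinder(h = 416, r = 21);
  translate([21, 249, 0]) cylinder(h = 416, r = 21);
  translate([257, 249, 0]) cylinder(h = 416, r = 21);
}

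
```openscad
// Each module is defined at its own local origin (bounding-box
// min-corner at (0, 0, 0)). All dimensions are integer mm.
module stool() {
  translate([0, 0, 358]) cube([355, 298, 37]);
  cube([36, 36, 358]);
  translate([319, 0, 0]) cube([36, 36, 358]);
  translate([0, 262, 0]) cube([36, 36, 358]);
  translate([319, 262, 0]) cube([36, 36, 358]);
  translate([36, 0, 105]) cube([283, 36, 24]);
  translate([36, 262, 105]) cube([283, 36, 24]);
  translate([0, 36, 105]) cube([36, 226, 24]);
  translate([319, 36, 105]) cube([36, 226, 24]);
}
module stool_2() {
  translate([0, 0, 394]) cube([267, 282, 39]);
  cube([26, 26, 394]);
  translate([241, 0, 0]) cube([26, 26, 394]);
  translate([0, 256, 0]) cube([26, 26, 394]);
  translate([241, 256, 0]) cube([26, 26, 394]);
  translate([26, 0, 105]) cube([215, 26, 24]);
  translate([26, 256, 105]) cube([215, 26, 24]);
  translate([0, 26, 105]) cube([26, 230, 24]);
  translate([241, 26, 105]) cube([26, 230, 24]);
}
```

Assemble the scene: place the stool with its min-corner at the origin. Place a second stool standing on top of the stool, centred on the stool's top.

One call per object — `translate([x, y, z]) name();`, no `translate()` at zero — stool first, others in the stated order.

stool();
translate([44, 8, 395]) stool_2();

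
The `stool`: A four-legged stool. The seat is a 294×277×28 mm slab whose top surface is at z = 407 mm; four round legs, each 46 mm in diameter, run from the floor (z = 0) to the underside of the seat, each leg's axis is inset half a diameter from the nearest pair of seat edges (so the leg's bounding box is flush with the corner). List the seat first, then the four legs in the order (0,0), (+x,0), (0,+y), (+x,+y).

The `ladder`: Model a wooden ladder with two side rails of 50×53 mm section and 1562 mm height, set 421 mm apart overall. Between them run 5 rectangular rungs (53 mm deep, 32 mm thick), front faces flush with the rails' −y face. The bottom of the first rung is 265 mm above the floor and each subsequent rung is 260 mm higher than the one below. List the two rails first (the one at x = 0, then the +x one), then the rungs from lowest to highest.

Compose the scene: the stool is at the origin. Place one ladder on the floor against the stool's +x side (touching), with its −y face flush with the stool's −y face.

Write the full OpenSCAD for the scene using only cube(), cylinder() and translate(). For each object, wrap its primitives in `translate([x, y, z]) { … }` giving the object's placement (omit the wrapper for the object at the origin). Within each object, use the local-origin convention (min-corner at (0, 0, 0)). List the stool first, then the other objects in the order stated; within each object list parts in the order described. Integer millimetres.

translate([0, 0, 379]) cube([294, 277, 28]);
translate([23, 23, 0]) cylinder(h = 379, r = 23);
translate([271, 23, 0]) cylinder(h = 379, r = 23);
translate([23, 254, 0]) cylinder(h = 379, r = 23);
translate([271, 254, 0]) cylinder(h = 379, r = 23);
translate([294, 0, 0]) {
  cube([50, 53, 1562]);
  translate([371, 0, 0]) cube([50, 53, 1562]);
  translate([50, 0, 265]) cube([321, 53, 32]);
  translate([50, 0, 525]) cube([321, 53, 32]);
  translate([50, 0, 785]) cube([321, 53, 32]);
  translate([50, 0, 1045]) cube([321, 53, 32]);
  translate([50, 0, 1305]) cube([321, 53, 32]);
}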